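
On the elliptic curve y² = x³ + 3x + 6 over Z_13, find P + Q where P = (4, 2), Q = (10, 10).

(4, 2) + (10, 10). λ = (10 - 2)/(10 - 4) ≡ 8/6 mod 13. 6⁻¹ ≡ 11 (mod 13) since 6·11 = 66 ≡ 1, so λ ≡ 10.
  x = λ² - 4 - 10 = 100 - 14 ≡ 8; y = λ·(4 - 8) - 2 ≡ 10. → (8, 10)

(8, 10)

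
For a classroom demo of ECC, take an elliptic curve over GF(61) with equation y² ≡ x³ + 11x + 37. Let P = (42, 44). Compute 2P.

(53, 48)

tangent at (42, 44): λ = (3·42² + 11)/(2·44) ≡ 57/27. 27⁻¹ ≡ 52 (mod 61) since 27·52 = 1404 ≡ 1, so λ ≡ 57·52 ≡ 36.
  x = λ² - 42 - 42 = 1296 - 84 ≡ 53; y = λ·(42 - 53) - 44 ≡ 48. → (53, 48)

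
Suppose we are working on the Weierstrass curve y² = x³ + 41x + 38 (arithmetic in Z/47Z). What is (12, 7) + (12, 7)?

(30, 16)

tangent at (12, 7): λ = (3·12² + 41)/(2·7) ≡ 3/14. 14⁻¹ ≡ 37 (mod 47) since 14·37 = 518 ≡ 1, so λ ≡ 3·37 ≡ 17.
  x = λ² - 12 - 12 = 289 - 24 ≡ 30; y = λ·(12 - 30) - 7 ≡ 16. → (30, 16)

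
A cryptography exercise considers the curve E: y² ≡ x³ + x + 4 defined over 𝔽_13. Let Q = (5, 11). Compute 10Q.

(9, 12)

Double-and-add on 10 = (1010)₂. Start with Q = (5, 11) for the leading 1-bit.
double: tangent at (5, 11): λ = (3·5² + 1)/(2·11) ≡ 11/9. 9⁻¹ ≡ 3 (mod 13), so λ ≡ 11·3 ≡ 7.
  x = λ² - 5 - 5 = 49 - 10 ≡ 0; y = λ·(5 - 0) - 11 ≡ 11. → (0, 11)
double: tangent at (0, 11): λ = (3·0² + 1)/(2·11) ≡ 1/9. 9⁻¹ ≡ 3 (mod 13) since 9·3 = 27 ≡ 1, so λ ≡ 1·3 ≡ 3.
  x = λ² - 0 - 0 = 9 - 0 ≡ 9; y = λ·(0 - 9) - 11 ≡ 1. → (9, 1)
add Q: (9, 1) + (5, 11). λ = (11 - 1)/(5 - 9) ≡ 10/9 mod 13. 9⁻¹ ≡ 3 (mod 13) since 9·3 = 27 ≡ 1, so λ ≡ 4.
  x = λ² - 9 - 5 = 16 - 14 ≡ 2; y = λ·(9 - 2) - 1 ≡ 1. → (2, 1)
double: tangent at (2, 1): λ = (3·2² + 1)/(2·1) ≡ 0/2. 2⁻¹ ≡ 7 (mod 13) since 2·7 = 14 ≡ 1, so λ ≡ 0·7 ≡ 0.
  x = λ² - 2 - 2 = 0 - 4 ≡ 9; y = λ·(2 - 9) - 1 ≡ 12. → (9, 12)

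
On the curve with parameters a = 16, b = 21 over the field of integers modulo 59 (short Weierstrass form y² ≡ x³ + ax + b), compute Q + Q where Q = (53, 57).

(29, 25)

tangent at (53, 57): λ = (3·53² + 16)/(2·57) ≡ 6/55. 55⁻¹ ≡ 44 (mod 59), so λ ≡ 6·44 ≡ 28.
  x = λ² - 53 - 53 = 784 - 106 ≡ 29; y = λ·(53 - 29) - 57 ≡ 25. → (29, 25)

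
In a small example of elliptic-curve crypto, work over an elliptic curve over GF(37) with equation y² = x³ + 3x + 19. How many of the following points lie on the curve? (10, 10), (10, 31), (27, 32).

1

(10, 10): 10² ≡ 26, rhs ≡ 13 → off.
(10, 31): 31² ≡ 36, rhs ≡ 13 → off.
(27, 32): 32² ≡ 25, rhs ≡ 25 → on.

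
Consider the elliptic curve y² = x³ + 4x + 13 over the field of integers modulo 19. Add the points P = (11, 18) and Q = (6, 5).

(11, 18) + (6, 5). λ = (5 - 18)/(6 - 11) ≡ 6/14 mod 19. 14⁻¹ ≡ 15 (mod 19), so λ ≡ 14.
  x = λ² - 11 - 6 = 196 - 17 ≡ 8; y = λ·(11 - 8) - 18 ≡ 5. → (8, 5)

(8, 5)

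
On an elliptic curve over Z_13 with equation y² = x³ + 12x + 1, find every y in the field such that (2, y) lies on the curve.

none

x³ + 12x + 1 = 33 ≡ 7 (mod 13).
7 is a non-residue mod 13; no y exists.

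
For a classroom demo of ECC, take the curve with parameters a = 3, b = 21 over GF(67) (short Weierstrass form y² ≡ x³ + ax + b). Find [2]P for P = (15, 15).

(60, 40)

tangent at (15, 15): λ = (3·15² + 3)/(2·15) ≡ 8/30. 30⁻¹ ≡ 38 (mod 67) since 30·38 = 1140 ≡ 1, so λ ≡ 8·38 ≡ 36.
  x = λ² - 15 - 15 = 1296 - 30 ≡ 60; y = λ·(15 - 60) - 15 ≡ 40. → (60, 40)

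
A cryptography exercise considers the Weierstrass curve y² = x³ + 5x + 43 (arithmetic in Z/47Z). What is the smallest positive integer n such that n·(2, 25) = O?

2P: tangent at (2, 25): λ = (3·2² + 5)/(2·25) ≡ 17/3. 3⁻¹ ≡ 16 (mod 47), so λ ≡ 17·16 ≡ 37.
  x = λ² - 2 - 2 = 1369 - 4 ≡ 2; y = λ·(2 - 2) - 25 ≡ 22. → (2, 22)
3P: (2, 22) + (2, 25): same x and y₁ ≡ -y₂, so the sum is O.
3P = O, so the order is 3.

3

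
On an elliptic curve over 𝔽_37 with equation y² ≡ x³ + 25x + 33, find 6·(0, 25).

Write G = (0, 25).
Repeated addition: build up to 6G.
2G: tangent at (0, 25): λ = (3·0² + 25)/(2·25) ≡ 25/13. 13⁻¹ ≡ 20 (mod 37) since 13·20 = 260 ≡ 1, so λ ≡ 25·20 ≡ 19.
  x = λ² - 0 - 0 = 361 - 0 ≡ 28; y = λ·(0 - 28) - 25 ≡ 35. → (28, 35)
3G: (28, 35) + (0, 25). λ = (25 - 35)/(0 - 28) ≡ 27/9 mod 37. 9⁻¹ ≡ 33 (mod 37) since 9·33 = 297 ≡ 1, so λ ≡ 3.
  x = λ² - 28 - 0 = 9 - 28 ≡ 18; y = λ·(28 - 18) - 35 ≡ 32. → (18, 32)
4G: (18, 32) + (0, 25). λ = (25 - 32)/(0 - 18) ≡ 30/19 mod 37. 19⁻¹ ≡ 2 (mod 37), so λ ≡ 23.
  x = λ² - 18 - 0 = 529 - 18 ≡ 30; y = λ·(18 - 30) - 32 ≡ 25. → (30, 25)
5G: (30, 25) + (0, 25). λ = (25 - 25)/(0 - 30) ≡ 0/7 mod 37. 7⁻¹ ≡ 16 (mod 37) since 7·16 = 112 ≡ 1, so λ ≡ 0.
  x = λ² - 30 - 0 = 0 - 30 ≡ 7; y = λ·(30 - 7) - 25 ≡ 12. → (7, 12)
6G: (7, 12) + (0, 25). λ = (25 - 12)/(0 - 7) ≡ 13/30 mod 37. 30⁻¹ ≡ 21 (mod 37), so λ ≡ 14.
  x = λ² - 7 - 0 = 196 - 7 ≡ 4; y = λ·(7 - 4) - 12 ≡ 30. → (4, 30)

(4, 30)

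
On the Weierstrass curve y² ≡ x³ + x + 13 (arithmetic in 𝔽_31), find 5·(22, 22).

(27, 21)

Write Q = (22, 22).
Double-and-add on 5 = (101)₂. Start with Q = (22, 22) for the leading 1-bit.
double: tangent at (22, 22): λ = (3·22² + 1)/(2·22) ≡ 27/13. 13⁻¹ ≡ 12 (mod 31) since 13·12 = 156 ≡ 1, so λ ≡ 27·12 ≡ 14.
  x = λ² - 22 - 22 = 196 - 44 ≡ 28; y = λ·(22 - 28) - 22 ≡ 18. → (28, 18)
double: tangent at (28, 18): λ = (3·28² + 1)/(2·18) ≡ 28/5. 5⁻¹ ≡ 25 (mod 31), so λ ≡ 28·25 ≡ 18.
  x = λ² - 28 - 28 = 324 - 56 ≡ 20; y = λ·(28 - 20) - 18 ≡ 2. → (20, 2)
add Q: (20, 2) + (22, 22). λ = (22 - 2)/(22 - 20) ≡ 20/2 mod 31. 2⁻¹ ≡ 16 (mod 31), so λ ≡ 10.
  x = λ² - 20 - 22 = 100 - 42 ≡ 27; y = λ·(20 - 27) - 2 ≡ 21. → (27, 21)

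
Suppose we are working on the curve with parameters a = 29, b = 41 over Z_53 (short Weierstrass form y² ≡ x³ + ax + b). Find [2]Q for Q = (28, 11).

tangent at (28, 11): λ = (3·28² + 29)/(2·11) ≡ 49/22. 22⁻¹ ≡ 41 (mod 53), so λ ≡ 49·41 ≡ 48.
  x = λ² - 28 - 28 = 2304 - 56 ≡ 22; y = λ·(28 - 22) - 11 ≡ 12. → (22, 12)

(22, 12)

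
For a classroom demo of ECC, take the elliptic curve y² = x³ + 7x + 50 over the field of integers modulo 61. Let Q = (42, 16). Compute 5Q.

(6, 53)

Repeated addition: build up to 5Q.
2Q: tangent at (42, 16): λ = (3·42² + 7)/(2·16) ≡ 53/32. 32⁻¹ ≡ 21 (mod 61), so λ ≡ 53·21 ≡ 15.
  x = λ² - 42 - 42 = 225 - 84 ≡ 19; y = λ·(42 - 19) - 16 ≡ 24. → (19, 24)
3Q: (19, 24) + (42, 16). λ = (16 - 24)/(42 - 19) ≡ 53/23 mod 61. 23⁻¹ ≡ 8 (mod 61), so λ ≡ 58.
  x = λ² - 19 - 42 = 3364 - 61 ≡ 9; y = λ·(19 - 9) - 24 ≡ 7. → (9, 7)
4Q: (9, 7) + (42, 16). λ = (16 - 7)/(42 - 9) ≡ 9/33 mod 61. 33⁻¹ ≡ 37 (mod 61), so λ ≡ 28.
  x = λ² - 9 - 42 = 784 - 51 ≡ 1; y = λ·(9 - 1) - 7 ≡ 34. → (1, 34)
5Q: (1, 34) + (42, 16). λ = (16 - 34)/(42 - 1) ≡ 43/41 mod 61. 41⁻¹ ≡ 3 (mod 61), so λ ≡ 7.
  x = λ² - 1 - 42 = 49 - 43 ≡ 6; y = λ·(1 - 6) - 34 ≡ 53. → (6, 53)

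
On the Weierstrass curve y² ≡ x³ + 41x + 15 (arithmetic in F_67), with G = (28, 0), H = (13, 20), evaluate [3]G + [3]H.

(50, 10)

First 3G:
Repeated addition: build up to 3G.
2G: (28, 0) + (28, 0): same x and y₁ ≡ -y₂, so the sum is the point at infinity.
3G: the point at infinity + (28, 0) = (28, 0) (identity).
3G = (28, 0).
Next 3H:
Repeated addition: build up to 3H.
2H: tangent at (13, 20): λ = (3·13² + 41)/(2·20) ≡ 12/40. 40⁻¹ ≡ 62 (mod 67), so λ ≡ 12·62 ≡ 7.
  x = λ² - 13 - 13 = 49 - 26 ≡ 23; y = λ·(13 - 23) - 20 ≡ 44. → (23, 44)
3H: (23, 44) + (13, 20). λ = (20 - 44)/(13 - 23) ≡ 43/57 mod 67. 57⁻¹ ≡ 20 (mod 67) since 57·20 = 1140 ≡ 1, so λ ≡ 56.
  x = λ² - 23 - 13 = 3136 - 36 ≡ 18; y = λ·(23 - 18) - 44 ≡ 35. → (18, 35)
3H = (18, 35).
Finally 3G + 3H:
(28, 0) + (18, 35). λ = (35 - 0)/(18 - 28) ≡ 35/57 mod 67. 57⁻¹ ≡ 20 (mod 67), so λ ≡ 30.
  x = λ² - 28 - 18 = 900 - 46 ≡ 50; y = λ·(28 - 50) - 0 ≡ 10. → (50, 10)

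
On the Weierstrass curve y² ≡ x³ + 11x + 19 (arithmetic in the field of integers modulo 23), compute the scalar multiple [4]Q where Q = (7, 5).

Repeated addition: build up to 4Q.
2Q: tangent at (7, 5): λ = (3·7² + 11)/(2·5) ≡ 20/10. 10⁻¹ ≡ 7 (mod 23) since 10·7 = 70 ≡ 1, so λ ≡ 20·7 ≡ 2.
  x = λ² - 7 - 7 = 4 - 14 ≡ 13; y = λ·(7 - 13) - 5 ≡ 6. → (13, 6)
3Q: (13, 6) + (7, 5). λ = (5 - 6)/(7 - 13) ≡ 22/17 mod 23. 17⁻¹ ≡ 19 (mod 23), so λ ≡ 4.
  x = λ² - 13 - 7 = 16 - 20 ≡ 19; y = λ·(13 - 19) - 6 ≡ 16. → (19, 16)
4Q: (19, 16) + (7, 5). λ = (5 - 16)/(7 - 19) ≡ 12/11 mod 23. 11⁻¹ ≡ 21 (mod 23) since 11·21 = 231 ≡ 1, so λ ≡ 22.
  x = λ² - 19 - 7 = 484 - 26 ≡ 21; y = λ·(19 - 21) - 16 ≡ 9. → (21, 9)

(21, 9)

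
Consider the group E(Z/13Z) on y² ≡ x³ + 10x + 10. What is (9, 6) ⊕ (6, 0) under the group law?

(9, 6) + (6, 0). λ = (0 - 6)/(6 - 9) ≡ 7/10 mod 13. 10⁻¹ ≡ 4 (mod 13), so λ ≡ 2.
  x = λ² - 9 - 6 = 4 - 15 ≡ 2; y = λ·(9 - 2) - 6 ≡ 8. → (2, 8)

(2, 8)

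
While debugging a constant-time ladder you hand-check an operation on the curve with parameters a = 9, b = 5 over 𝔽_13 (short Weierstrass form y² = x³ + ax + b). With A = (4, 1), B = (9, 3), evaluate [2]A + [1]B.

First 2A:
Repeated addition: build up to 2A.
2A: tangent at (4, 1): λ = (3·4² + 9)/(2·1) ≡ 5/2. 2⁻¹ ≡ 7 (mod 13) since 2·7 = 14 ≡ 1, so λ ≡ 5·7 ≡ 9.
  x = λ² - 4 - 4 = 81 - 8 ≡ 8; y = λ·(4 - 8) - 1 ≡ 2. → (8, 2)
2A = (8, 2).
Finally 2A + B:
(8, 2) + (9, 3). λ = (3 - 2)/(9 - 8) ≡ 1/1 mod 13. 1⁻¹ ≡ 1 (mod 13), so λ ≡ 1.
  x = λ² - 8 - 9 = 1 - 17 ≡ 10; y = λ·(8 - 10) - 2 ≡ 9. → (10, 9)

(10, 9)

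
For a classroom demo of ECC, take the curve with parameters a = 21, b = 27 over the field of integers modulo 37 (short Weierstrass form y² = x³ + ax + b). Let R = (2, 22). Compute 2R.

(22, 0)

tangent at (2, 22): λ = (3·2² + 21)/(2·22) ≡ 33/7. 7⁻¹ ≡ 16 (mod 37), so λ ≡ 33·16 ≡ 10.
  x = λ² - 2 - 2 = 100 - 4 ≡ 22; y = λ·(2 - 22) - 22 ≡ 0. → (22, 0)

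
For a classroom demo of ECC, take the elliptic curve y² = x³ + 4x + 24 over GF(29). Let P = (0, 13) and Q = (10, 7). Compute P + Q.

(24, 13)

(0, 13) + (10, 7). λ = (7 - 13)/(10 - 0) ≡ 23/10 mod 29. 10⁻¹ ≡ 3 (mod 29) since 10·3 = 30 ≡ 1, so λ ≡ 11.
  x = λ² - 0 - 10 = 121 - 10 ≡ 24; y = λ·(0 - 24) - 13 ≡ 13. → (24, 13)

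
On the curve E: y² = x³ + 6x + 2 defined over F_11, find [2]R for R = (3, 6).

tangent at (3, 6): λ = (3·3² + 6)/(2·6) ≡ 0/1. 1⁻¹ ≡ 1 (mod 11), so λ ≡ 0·1 ≡ 0.
  x = λ² - 3 - 3 = 0 - 6 ≡ 5; y = λ·(3 - 5) - 6 ≡ 5. → (5, 5)

(5, 5)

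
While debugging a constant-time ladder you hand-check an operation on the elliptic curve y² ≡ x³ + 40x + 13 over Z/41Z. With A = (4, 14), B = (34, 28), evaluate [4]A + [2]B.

(36, 4)

First 4A:
Repeated addition: build up to 4A.
2A: tangent at (4, 14): λ = (3·4² + 40)/(2·14) ≡ 6/28. 28⁻¹ ≡ 22 (mod 41), so λ ≡ 6·22 ≡ 9.
  x = λ² - 4 - 4 = 81 - 8 ≡ 32; y = λ·(4 - 32) - 14 ≡ 21. → (32, 21)
3A: (32, 21) + (4, 14). λ = (14 - 21)/(4 - 32) ≡ 34/13 mod 41. 13⁻¹ ≡ 19 (mod 41), so λ ≡ 31.
  x = λ² - 32 - 4 = 961 - 36 ≡ 23; y = λ·(32 - 23) - 21 ≡ 12. → (23, 12)
4A: (23, 12) + (4, 14). λ = (14 - 12)/(4 - 23) ≡ 2/22 mod 41. 22⁻¹ ≡ 28 (mod 41), so λ ≡ 15.
  x = λ² - 23 - 4 = 225 - 27 ≡ 34; y = λ·(23 - 34) - 12 ≡ 28. → (34, 28)
4A = (34, 28).
Next 2B:
Repeated addition: build up to 2B.
2B: tangent at (34, 28): λ = (3·34² + 40)/(2·28) ≡ 23/15. 15⁻¹ ≡ 11 (mod 41), so λ ≡ 23·11 ≡ 7.
  x = λ² - 34 - 34 = 49 - 68 ≡ 22; y = λ·(34 - 22) - 28 ≡ 15. → (22, 15)
2B = (22, 15).
Finally 4A + 2B:
(34, 28) + (22, 15). λ = (15 - 28)/(22 - 34) ≡ 28/29 mod 41. 29⁻¹ ≡ 17 (mod 41), so λ ≡ 25.
  x = λ² - 34 - 22 = 625 - 56 ≡ 36; y = λ·(34 - 36) - 28 ≡ 4. → (36, 4)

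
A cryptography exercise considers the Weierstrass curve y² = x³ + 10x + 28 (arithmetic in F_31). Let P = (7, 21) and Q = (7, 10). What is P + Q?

The two points share x = 7 and their y-coordinates satisfy 21 + 10 ≡ 0 (mod 31), so they are inverses. Their sum is O.

O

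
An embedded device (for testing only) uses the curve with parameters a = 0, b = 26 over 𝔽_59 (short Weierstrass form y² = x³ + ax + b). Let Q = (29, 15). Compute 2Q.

tangent at (29, 15): λ = (3·29² + 0)/(2·15) ≡ 45/30. 30⁻¹ ≡ 2 (mod 59) since 30·2 = 60 ≡ 1, so λ ≡ 45·2 ≡ 31.
  x = λ² - 29 - 29 = 961 - 58 ≡ 18; y = λ·(29 - 18) - 15 ≡ 31. → (18, 31)

(18, 31)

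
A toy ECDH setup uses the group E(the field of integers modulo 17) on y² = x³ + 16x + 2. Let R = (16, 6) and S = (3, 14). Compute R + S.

(2, 5)

(16, 6) + (3, 14). λ = (14 - 6)/(3 - 16) ≡ 8/4 mod 17. 4⁻¹ ≡ 13 (mod 17) since 4·13 = 52 ≡ 1, so λ ≡ 2.
  x = λ² - 16 - 3 = 4 - 19 ≡ 2; y = λ·(16 - 2) - 6 ≡ 5. → (2, 5)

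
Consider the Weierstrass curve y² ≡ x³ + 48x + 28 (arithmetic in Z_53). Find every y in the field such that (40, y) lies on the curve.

4, 49

x³ + 48x + 28 = 65948 ≡ 16 (mod 53).
Square roots of 16 mod 53: 4 and 49 (since 4² = 16 ≡ 16).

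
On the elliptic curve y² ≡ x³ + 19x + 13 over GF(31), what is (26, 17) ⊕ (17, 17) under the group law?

(19, 14)

(26, 17) + (17, 17). λ = (17 - 17)/(17 - 26) ≡ 0/22 mod 31. 22⁻¹ ≡ 24 (mod 31), so λ ≡ 0.
  x = λ² - 26 - 17 = 0 - 43 ≡ 19; y = λ·(26 - 19) - 17 ≡ 14. → (19, 14)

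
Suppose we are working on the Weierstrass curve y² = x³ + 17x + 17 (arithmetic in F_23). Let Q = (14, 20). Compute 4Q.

(9, 5)

Repeated addition: build up to 4Q.
2Q: tangent at (14, 20): λ = (3·14² + 17)/(2·20) ≡ 7/17. 17⁻¹ ≡ 19 (mod 23), so λ ≡ 7·19 ≡ 18.
  x = λ² - 14 - 14 = 324 - 28 ≡ 20; y = λ·(14 - 20) - 20 ≡ 10. → (20, 10)
3Q: (20, 10) + (14, 20). λ = (20 - 10)/(14 - 20) ≡ 10/17 mod 23. 17⁻¹ ≡ 19 (mod 23) since 17·19 = 323 ≡ 1, so λ ≡ 6.
  x = λ² - 20 - 14 = 36 - 34 ≡ 2; y = λ·(20 - 2) - 10 ≡ 6. → (2, 6)
4Q: (2, 6) + (14, 20). λ = (20 - 6)/(14 - 2) ≡ 14/12 mod 23. 12⁻¹ ≡ 2 (mod 23) since 12·2 = 24 ≡ 1, so λ ≡ 5.
  x = λ² - 2 - 14 = 25 - 16 ≡ 9; y = λ·(2 - 9) - 6 ≡ 5. → (9, 5)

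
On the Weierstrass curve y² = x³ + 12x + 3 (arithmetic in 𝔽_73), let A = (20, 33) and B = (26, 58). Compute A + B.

(20, 33) + (26, 58). λ = (58 - 33)/(26 - 20) ≡ 25/6 mod 73. 6⁻¹ ≡ 61 (mod 73) since 6·61 = 366 ≡ 1, so λ ≡ 65.
  x = λ² - 20 - 26 = 4225 - 46 ≡ 18; y = λ·(20 - 18) - 33 ≡ 24. → (18, 24)

(18, 24)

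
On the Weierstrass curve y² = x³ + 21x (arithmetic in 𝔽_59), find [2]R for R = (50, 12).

tangent at (50, 12): λ = (3·50² + 21)/(2·12) ≡ 28/24. 24⁻¹ ≡ 32 (mod 59) since 24·32 = 768 ≡ 1, so λ ≡ 28·32 ≡ 11.
  x = λ² - 50 - 50 = 121 - 100 ≡ 21; y = λ·(50 - 21) - 12 ≡ 12. → (21, 12)

(21, 12)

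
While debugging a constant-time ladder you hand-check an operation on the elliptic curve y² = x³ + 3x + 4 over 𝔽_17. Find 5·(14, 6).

O

Write Q = (14, 6).
Repeated addition: build up to 5Q.
2Q: tangent at (14, 6): λ = (3·14² + 3)/(2·6) ≡ 13/12. 12⁻¹ ≡ 10 (mod 17), so λ ≡ 13·10 ≡ 11.
  x = λ² - 14 - 14 = 121 - 28 ≡ 8; y = λ·(14 - 8) - 6 ≡ 9. → (8, 9)
3Q: (8, 9) + (14, 6). λ = (6 - 9)/(14 - 8) ≡ 14/6 mod 17. 6⁻¹ ≡ 3 (mod 17), so λ ≡ 8.
  x = λ² - 8 - 14 = 64 - 22 ≡ 8; y = λ·(8 - 8) - 9 ≡ 8. → (8, 8)
4Q: (8, 8) + (14, 6). λ = (6 - 8)/(14 - 8) ≡ 15/6 mod 17. 6⁻¹ ≡ 3 (mod 17), so λ ≡ 11.
  x = λ² - 8 - 14 = 121 - 22 ≡ 14; y = λ·(8 - 14) - 8 ≡ 11. → (14, 11)
5Q: (14, 11) + (14, 6): same x and y₁ ≡ -y₂, so the sum is O.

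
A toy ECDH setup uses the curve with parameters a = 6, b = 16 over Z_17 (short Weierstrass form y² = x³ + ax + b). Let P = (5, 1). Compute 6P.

Double-and-add on 6 = (110)₂. Start with P = (5, 1) for the leading 1-bit.
double: tangent at (5, 1): λ = (3·5² + 6)/(2·1) ≡ 13/2. 2⁻¹ ≡ 9 (mod 17), so λ ≡ 13·9 ≡ 15.
  x = λ² - 5 - 5 = 225 - 10 ≡ 11; y = λ·(5 - 11) - 1 ≡ 11. → (11, 11)
add P: (11, 11) + (5, 1). λ = (1 - 11)/(5 - 11) ≡ 7/11 mod 17. 11⁻¹ ≡ 14 (mod 17) since 11·14 = 154 ≡ 1, so λ ≡ 13.
  x = λ² - 11 - 5 = 169 - 16 ≡ 0; y = λ·(11 - 0) - 11 ≡ 13. → (0, 13)
double: tangent at (0, 13): λ = (3·0² + 6)/(2·13) ≡ 6/9. 9⁻¹ ≡ 2 (mod 17) since 9·2 = 18 ≡ 1, so λ ≡ 6·2 ≡ 12.
  x = λ² - 0 - 0 = 144 - 0 ≡ 8; y = λ·(0 - 8) - 13 ≡ 10. → (8, 10)

(8, 10)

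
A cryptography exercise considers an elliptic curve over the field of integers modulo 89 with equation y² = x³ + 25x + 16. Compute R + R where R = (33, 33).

(5, 34)

tangent at (33, 33): λ = (3·33² + 25)/(2·33) ≡ 88/66. 66⁻¹ ≡ 58 (mod 89), so λ ≡ 88·58 ≡ 31.
  x = λ² - 33 - 33 = 961 - 66 ≡ 5; y = λ·(33 - 5) - 33 ≡ 34. → (5, 34)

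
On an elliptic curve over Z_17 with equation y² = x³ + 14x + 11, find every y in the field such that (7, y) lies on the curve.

x³ + 14x + 11 = 452 ≡ 10 (mod 17).
10 is a non-residue mod 17; no y exists.

none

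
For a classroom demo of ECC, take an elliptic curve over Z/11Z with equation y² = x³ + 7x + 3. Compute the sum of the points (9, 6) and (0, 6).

(9, 6) + (0, 6). λ = (6 - 6)/(0 - 9) ≡ 0/2 mod 11. 2⁻¹ ≡ 6 (mod 11) since 2·6 = 12 ≡ 1, so λ ≡ 0.
  x = λ² - 9 - 0 = 0 - 9 ≡ 2; y = λ·(9 - 2) - 6 ≡ 5. → (2, 5)

(2, 5)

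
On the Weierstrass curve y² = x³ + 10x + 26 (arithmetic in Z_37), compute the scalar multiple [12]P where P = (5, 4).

(22, 4)

Double-and-add on 12 = (1100)₂. Start with P = (5, 4) for the leading 1-bit.
double: tangent at (5, 4): λ = (3·5² + 10)/(2·4) ≡ 11/8. 8⁻¹ ≡ 14 (mod 37) since 8·14 = 112 ≡ 1, so λ ≡ 11·14 ≡ 6.
  x = λ² - 5 - 5 = 36 - 10 ≡ 26; y = λ·(5 - 26) - 4 ≡ 18. → (26, 18)
add P: (26, 18) + (5, 4). λ = (4 - 18)/(5 - 26) ≡ 23/16 mod 37. 16⁻¹ ≡ 7 (mod 37), so λ ≡ 13.
  x = λ² - 26 - 5 = 169 - 31 ≡ 27; y = λ·(26 - 27) - 18 ≡ 6. → (27, 6)
double: tangent at (27, 6): λ = (3·27² + 10)/(2·6) ≡ 14/12. 12⁻¹ ≡ 34 (mod 37), so λ ≡ 14·34 ≡ 32.
  x = λ² - 27 - 27 = 1024 - 54 ≡ 8; y = λ·(27 - 8) - 6 ≡ 10. → (8, 10)
double: tangent at (8, 10): λ = (3·8² + 10)/(2·10) ≡ 17/20. 20⁻¹ ≡ 13 (mod 37), so λ ≡ 17·13 ≡ 36.
  x = λ² - 8 - 8 = 1296 - 16 ≡ 22; y = λ·(8 - 22) - 10 ≡ 4. → (22, 4)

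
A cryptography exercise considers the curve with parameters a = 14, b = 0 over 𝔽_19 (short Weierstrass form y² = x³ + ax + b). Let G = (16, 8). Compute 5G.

Double-and-add on 5 = (101)₂. Start with G = (16, 8) for the leading 1-bit.
double: tangent at (16, 8): λ = (3·16² + 14)/(2·8) ≡ 3/16. 16⁻¹ ≡ 6 (mod 19), so λ ≡ 3·6 ≡ 18.
  x = λ² - 16 - 16 = 324 - 32 ≡ 7; y = λ·(16 - 7) - 8 ≡ 2. → (7, 2)
double: tangent at (7, 2): λ = (3·7² + 14)/(2·2) ≡ 9/4. 4⁻¹ ≡ 5 (mod 19), so λ ≡ 9·5 ≡ 7.
  x = λ² - 7 - 7 = 49 - 14 ≡ 16; y = λ·(7 - 16) - 2 ≡ 11. → (16, 11)
add G: (16, 11) + (16, 8): same x and y₁ ≡ -y₂, so the sum is O.

O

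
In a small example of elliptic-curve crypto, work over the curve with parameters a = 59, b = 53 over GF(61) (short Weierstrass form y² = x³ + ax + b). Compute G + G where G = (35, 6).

(7, 4)

tangent at (35, 6): λ = (3·35² + 59)/(2·6) ≡ 13/12. 12⁻¹ ≡ 56 (mod 61) since 12·56 = 672 ≡ 1, so λ ≡ 13·56 ≡ 57.
  x = λ² - 35 - 35 = 3249 - 70 ≡ 7; y = λ·(35 - 7) - 6 ≡ 4. → (7, 4)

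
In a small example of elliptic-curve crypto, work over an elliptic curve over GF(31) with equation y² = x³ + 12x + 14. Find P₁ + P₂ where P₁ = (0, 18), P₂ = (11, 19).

(30, 30)

(0, 18) + (11, 19). λ = (19 - 18)/(11 - 0) ≡ 1/11 mod 31. 11⁻¹ ≡ 17 (mod 31), so λ ≡ 17.
  x = λ² - 0 - 11 = 289 - 11 ≡ 30; y = λ·(0 - 30) - 18 ≡ 30. → (30, 30)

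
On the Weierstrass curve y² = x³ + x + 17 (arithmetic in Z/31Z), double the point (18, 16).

(15, 20)

tangent at (18, 16): λ = (3·18² + 1)/(2·16) ≡ 12/1. 1⁻¹ ≡ 1 (mod 31), so λ ≡ 12·1 ≡ 12.
  x = λ² - 18 - 18 = 144 - 36 ≡ 15; y = λ·(18 - 15) - 16 ≡ 20. → (15, 20)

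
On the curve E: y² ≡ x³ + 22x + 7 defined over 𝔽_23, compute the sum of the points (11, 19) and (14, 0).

(10, 13)

(11, 19) + (14, 0). λ = (0 - 19)/(14 - 11) ≡ 4/3 mod 23. 3⁻¹ ≡ 8 (mod 23) since 3·8 = 24 ≡ 1, so λ ≡ 9.
  x = λ² - 11 - 14 = 81 - 25 ≡ 10; y = λ·(11 - 10) - 19 ≡ 13. → (10, 13)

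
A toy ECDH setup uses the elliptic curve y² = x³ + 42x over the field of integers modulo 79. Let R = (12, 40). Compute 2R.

(55, 39)

tangent at (12, 40): λ = (3·12² + 42)/(2·40) ≡ 0/1. 1⁻¹ ≡ 1 (mod 79), so λ ≡ 0·1 ≡ 0.
  x = λ² - 12 - 12 = 0 - 24 ≡ 55; y = λ·(12 - 55) - 40 ≡ 39. → (55, 39)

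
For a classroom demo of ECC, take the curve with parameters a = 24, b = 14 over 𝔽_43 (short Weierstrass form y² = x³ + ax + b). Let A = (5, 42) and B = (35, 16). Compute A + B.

(5, 42) + (35, 16). λ = (16 - 42)/(35 - 5) ≡ 17/30 mod 43. 30⁻¹ ≡ 33 (mod 43), so λ ≡ 2.
  x = λ² - 5 - 35 = 4 - 40 ≡ 7; y = λ·(5 - 7) - 42 ≡ 40. → (7, 40)

(7, 40)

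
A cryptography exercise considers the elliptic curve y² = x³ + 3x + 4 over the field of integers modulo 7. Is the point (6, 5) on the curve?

no

y² = 5² ≡ 4; x³ + 3x + 4 = 238 ≡ 0 (mod 7). 4 ≠ 0.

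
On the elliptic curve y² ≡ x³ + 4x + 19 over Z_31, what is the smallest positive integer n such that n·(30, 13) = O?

3

2P: tangent at (30, 13): λ = (3·30² + 4)/(2·13) ≡ 7/26. 26⁻¹ ≡ 6 (mod 31), so λ ≡ 7·6 ≡ 11.
  x = λ² - 30 - 30 = 121 - 60 ≡ 30; y = λ·(30 - 30) - 13 ≡ 18. → (30, 18)
3P: (30, 18) + (30, 13): same x and y₁ ≡ -y₂, so the sum is O.
3P = O, so the order is 3.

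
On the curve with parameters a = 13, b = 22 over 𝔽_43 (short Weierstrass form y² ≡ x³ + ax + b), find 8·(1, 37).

Write P = (1, 37).
Double-and-add on 8 = (1000)₂. Start with P = (1, 37) for the leading 1-bit.
double: tangent at (1, 37): λ = (3·1² + 13)/(2·37) ≡ 16/31. 31⁻¹ ≡ 25 (mod 43) since 31·25 = 775 ≡ 1, so λ ≡ 16·25 ≡ 13.
  x = λ² - 1 - 1 = 169 - 2 ≡ 38; y = λ·(1 - 38) - 37 ≡ 41. → (38, 41)
double: tangent at (38, 41): λ = (3·38² + 13)/(2·41) ≡ 2/39. 39⁻¹ ≡ 32 (mod 43), so λ ≡ 2·32 ≡ 21.
  x = λ² - 38 - 38 = 441 - 76 ≡ 21; y = λ·(38 - 21) - 41 ≡ 15. → (21, 15)
double: tangent at (21, 15): λ = (3·21² + 13)/(2·15) ≡ 3/30. 30⁻¹ ≡ 33 (mod 43), so λ ≡ 3·33 ≡ 13.
  x = λ² - 21 - 21 = 169 - 42 ≡ 41; y = λ·(21 - 41) - 15 ≡ 26. → (41, 26)

(41, 26)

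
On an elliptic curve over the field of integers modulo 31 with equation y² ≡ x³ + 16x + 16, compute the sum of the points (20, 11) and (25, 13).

(20, 11) + (25, 13). λ = (13 - 11)/(25 - 20) ≡ 2/5 mod 31. 5⁻¹ ≡ 25 (mod 31), so λ ≡ 19.
  x = λ² - 20 - 25 = 361 - 45 ≡ 6; y = λ·(20 - 6) - 11 ≡ 7. → (6, 7)

(6, 7)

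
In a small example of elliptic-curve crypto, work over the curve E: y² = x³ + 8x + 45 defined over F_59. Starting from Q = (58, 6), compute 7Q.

Double-and-add on 7 = (111)₂. Start with Q = (58, 6) for the leading 1-bit.
double: tangent at (58, 6): λ = (3·58² + 8)/(2·6) ≡ 11/12. 12⁻¹ ≡ 5 (mod 59), so λ ≡ 11·5 ≡ 55.
  x = λ² - 58 - 58 = 3025 - 116 ≡ 18; y = λ·(58 - 18) - 6 ≡ 11. → (18, 11)
add Q: (18, 11) + (58, 6). λ = (6 - 11)/(58 - 18) ≡ 54/40 mod 59. 40⁻¹ ≡ 31 (mod 59) since 40·31 = 1240 ≡ 1, so λ ≡ 22.
  x = λ² - 18 - 58 = 484 - 76 ≡ 54; y = λ·(18 - 54) - 11 ≡ 23. → (54, 23)
double: tangent at (54, 23): λ = (3·54² + 8)/(2·23) ≡ 24/46. 46⁻¹ ≡ 9 (mod 59), so λ ≡ 24·9 ≡ 39.
  x = λ² - 54 - 54 = 1521 - 108 ≡ 56; y = λ·(54 - 56) - 23 ≡ 17. → (56, 17)
add Q: (56, 17) + (58, 6). λ = (6 - 17)/(58 - 56) ≡ 48/2 mod 59. 2⁻¹ ≡ 30 (mod 59) since 2·30 = 60 ≡ 1, so λ ≡ 24.
  x = λ² - 56 - 58 = 576 - 114 ≡ 49; y = λ·(56 - 49) - 17 ≡ 33. → (49, 33)

(49, 33)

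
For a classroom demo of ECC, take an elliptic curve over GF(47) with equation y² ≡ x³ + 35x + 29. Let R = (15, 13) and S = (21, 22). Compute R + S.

(25, 19)

(15, 13) + (21, 22). λ = (22 - 13)/(21 - 15) ≡ 9/6 mod 47. 6⁻¹ ≡ 8 (mod 47), so λ ≡ 25.
  x = λ² - 15 - 21 = 625 - 36 ≡ 25; y = λ·(15 - 25) - 13 ≡ 19. → (25, 19)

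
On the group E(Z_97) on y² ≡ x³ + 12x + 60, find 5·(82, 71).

(29, 16)

Write Q = (82, 71).
Repeated addition: build up to 5Q.
2Q: tangent at (82, 71): λ = (3·82² + 12)/(2·71) ≡ 8/45. 45⁻¹ ≡ 69 (mod 97), so λ ≡ 8·69 ≡ 67.
  x = λ² - 82 - 82 = 4489 - 164 ≡ 57; y = λ·(82 - 57) - 71 ≡ 52. → (57, 52)
3Q: (57, 52) + (82, 71). λ = (71 - 52)/(82 - 57) ≡ 19/25 mod 97. 25⁻¹ ≡ 66 (mod 97), so λ ≡ 90.
  x = λ² - 57 - 82 = 8100 - 139 ≡ 7; y = λ·(57 - 7) - 52 ≡ 83. → (7, 83)
4Q: (7, 83) + (82, 71). λ = (71 - 83)/(82 - 7) ≡ 85/75 mod 97. 75⁻¹ ≡ 22 (mod 97), so λ ≡ 27.
  x = λ² - 7 - 82 = 729 - 89 ≡ 58; y = λ·(7 - 58) - 83 ≡ 92. → (58, 92)
5Q: (58, 92) + (82, 71). λ = (71 - 92)/(82 - 58) ≡ 76/24 mod 97. 24⁻¹ ≡ 93 (mod 97) since 24·93 = 2232 ≡ 1, so λ ≡ 84.
  x = λ² - 58 - 82 = 7056 - 140 ≡ 29; y = λ·(58 - 29) - 92 ≡ 16. → (29, 16)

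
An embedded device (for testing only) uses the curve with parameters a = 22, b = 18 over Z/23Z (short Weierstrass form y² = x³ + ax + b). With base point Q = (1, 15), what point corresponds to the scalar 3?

Repeated addition: build up to 3Q.
2Q: tangent at (1, 15): λ = (3·1² + 22)/(2·15) ≡ 2/7. 7⁻¹ ≡ 10 (mod 23) since 7·10 = 70 ≡ 1, so λ ≡ 2·10 ≡ 20.
  x = λ² - 1 - 1 = 400 - 2 ≡ 7; y = λ·(1 - 7) - 15 ≡ 3. → (7, 3)
3Q: (7, 3) + (1, 15). λ = (15 - 3)/(1 - 7) ≡ 12/17 mod 23. 17⁻¹ ≡ 19 (mod 23), so λ ≡ 21.
  x = λ² - 7 - 1 = 441 - 8 ≡ 19; y = λ·(7 - 19) - 3 ≡ 21. → (19, 21)

(19, 21)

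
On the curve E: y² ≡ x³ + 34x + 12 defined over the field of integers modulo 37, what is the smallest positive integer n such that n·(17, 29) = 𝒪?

7

2P: tangent at (17, 29): λ = (3·17² + 34)/(2·29) ≡ 13/21. 21⁻¹ ≡ 30 (mod 37), so λ ≡ 13·30 ≡ 20.
  x = λ² - 17 - 17 = 400 - 34 ≡ 33; y = λ·(17 - 33) - 29 ≡ 21. → (33, 21)
3P: (33, 21) + (17, 29). λ = (29 - 21)/(17 - 33) ≡ 8/21 mod 37. 21⁻¹ ≡ 30 (mod 37), so λ ≡ 18.
  x = λ² - 33 - 17 = 324 - 50 ≡ 15; y = λ·(33 - 15) - 21 ≡ 7. → (15, 7)
4P: (15, 7) + (17, 29). λ = (29 - 7)/(17 - 15) ≡ 22/2 mod 37. 2⁻¹ ≡ 19 (mod 37), so λ ≡ 11.
  x = λ² - 15 - 17 = 121 - 32 ≡ 15; y = λ·(15 - 15) - 7 ≡ 30. → (15, 30)
5P: (15, 30) + (17, 29). λ = (29 - 30)/(17 - 15) ≡ 36/2 mod 37. 2⁻¹ ≡ 19 (mod 37) since 2·19 = 38 ≡ 1, so λ ≡ 18.
  x = λ² - 15 - 17 = 324 - 32 ≡ 33; y = λ·(15 - 33) - 30 ≡ 16. → (33, 16)
6P: (33, 16) + (17, 29). λ = (29 - 16)/(17 - 33) ≡ 13/21 mod 37. 21⁻¹ ≡ 30 (mod 37), so λ ≡ 20.
  x = λ² - 33 - 17 = 400 - 50 ≡ 17; y = λ·(33 - 17) - 16 ≡ 8. → (17, 8)
7P: (17, 8) + (17, 29): same x and y₁ ≡ -y₂, so the sum is 𝒪.
7P = 𝒪, so the order is 7.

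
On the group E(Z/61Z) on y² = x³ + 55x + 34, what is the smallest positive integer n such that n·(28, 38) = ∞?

2P: tangent at (28, 38): λ = (3·28² + 55)/(2·38) ≡ 28/15. 15⁻¹ ≡ 57 (mod 61) since 15·57 = 855 ≡ 1, so λ ≡ 28·57 ≡ 10.
  x = λ² - 28 - 28 = 100 - 56 ≡ 44; y = λ·(28 - 44) - 38 ≡ 46. → (44, 46)
3P: (44, 46) + (28, 38). λ = (38 - 46)/(28 - 44) ≡ 53/45 mod 61. 45⁻¹ ≡ 19 (mod 61) since 45·19 = 855 ≡ 1, so λ ≡ 31.
  x = λ² - 44 - 28 = 961 - 72 ≡ 35; y = λ·(44 - 35) - 46 ≡ 50. → (35, 50)
4P: (35, 50) + (28, 38). λ = (38 - 50)/(28 - 35) ≡ 49/54 mod 61. 54⁻¹ ≡ 26 (mod 61), so λ ≡ 54.
  x = λ² - 35 - 28 = 2916 - 63 ≡ 47; y = λ·(35 - 47) - 50 ≡ 34. → (47, 34)
5P: (47, 34) + (28, 38). λ = (38 - 34)/(28 - 47) ≡ 4/42 mod 61. 42⁻¹ ≡ 16 (mod 61), so λ ≡ 3.
  x = λ² - 47 - 28 = 9 - 75 ≡ 56; y = λ·(47 - 56) - 34 ≡ 0. → (56, 0)
6P: (56, 0) + (28, 38). λ = (38 - 0)/(28 - 56) ≡ 38/33 mod 61. 33⁻¹ ≡ 37 (mod 61) since 33·37 = 1221 ≡ 1, so λ ≡ 3.
  x = λ² - 56 - 28 = 9 - 84 ≡ 47; y = λ·(56 - 47) - 0 ≡ 27. → (47, 27)
7P: (47, 27) + (28, 38). λ = (38 - 27)/(28 - 47) ≡ 11/42 mod 61. 42⁻¹ ≡ 16 (mod 61), so λ ≡ 54.
  x = λ² - 47 - 28 = 2916 - 75 ≡ 35; y = λ·(47 - 35) - 27 ≡ 11. → (35, 11)
8P: (35, 11) + (28, 38). λ = (38 - 11)/(28 - 35) ≡ 27/54 mod 61. 54⁻¹ ≡ 26 (mod 61), so λ ≡ 31.
  x = λ² - 35 - 28 = 961 - 63 ≡ 44; y = λ·(35 - 44) - 11 ≡ 15. → (44, 15)
9P: (44, 15) + (28, 38). λ = (38 - 15)/(28 - 44) ≡ 23/45 mod 61. 45⁻¹ ≡ 19 (mod 61) since 45·19 = 855 ≡ 1, so λ ≡ 10.
  x = λ² - 44 - 28 = 100 - 72 ≡ 28; y = λ·(44 - 28) - 15 ≡ 23. → (28, 23)
10P: (28, 23) + (28, 38): same x and y₁ ≡ -y₂, so the sum is ∞.
10P = ∞, so the order is 10.

10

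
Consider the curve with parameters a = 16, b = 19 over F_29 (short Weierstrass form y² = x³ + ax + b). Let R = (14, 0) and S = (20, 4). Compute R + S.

(14, 0) + (20, 4). λ = (4 - 0)/(20 - 14) ≡ 4/6 mod 29. 6⁻¹ ≡ 5 (mod 29) since 6·5 = 30 ≡ 1, so λ ≡ 20.
  x = λ² - 14 - 20 = 400 - 34 ≡ 18; y = λ·(14 - 18) - 0 ≡ 7. → (18, 7)

(18, 7)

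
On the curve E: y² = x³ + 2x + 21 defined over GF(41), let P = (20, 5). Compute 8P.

Repeated addition: build up to 8P.
2P: tangent at (20, 5): λ = (3·20² + 2)/(2·5) ≡ 13/10. 10⁻¹ ≡ 37 (mod 41) since 10·37 = 370 ≡ 1, so λ ≡ 13·37 ≡ 30.
  x = λ² - 20 - 20 = 900 - 40 ≡ 40; y = λ·(20 - 40) - 5 ≡ 10. → (40, 10)
3P: (40, 10) + (20, 5). λ = (5 - 10)/(20 - 40) ≡ 36/21 mod 41. 21⁻¹ ≡ 2 (mod 41) since 21·2 = 42 ≡ 1, so λ ≡ 31.
  x = λ² - 40 - 20 = 961 - 60 ≡ 40; y = λ·(40 - 40) - 10 ≡ 31. → (40, 31)
4P: (40, 31) + (20, 5). λ = (5 - 31)/(20 - 40) ≡ 15/21 mod 41. 21⁻¹ ≡ 2 (mod 41), so λ ≡ 30.
  x = λ² - 40 - 20 = 900 - 60 ≡ 20; y = λ·(40 - 20) - 31 ≡ 36. → (20, 36)
5P: (20, 36) + (20, 5): same x and y₁ ≡ -y₂, so the sum is O.
6P: O + (20, 5) = (20, 5) (identity).
7P: tangent at (20, 5): λ = (3·20² + 2)/(2·5) ≡ 13/10. 10⁻¹ ≡ 37 (mod 41), so λ ≡ 13·37 ≡ 30.
  x = λ² - 20 - 20 = 900 - 40 ≡ 40; y = λ·(20 - 40) - 5 ≡ 10. → (40, 10)
8P: (40, 10) + (20, 5). λ = (5 - 10)/(20 - 40) ≡ 36/21 mod 41. 21⁻¹ ≡ 2 (mod 41), so λ ≡ 31.
  x = λ² - 40 - 20 = 961 - 60 ≡ 40; y = λ·(40 - 40) - 10 ≡ 31. → (40, 31)

(40, 31)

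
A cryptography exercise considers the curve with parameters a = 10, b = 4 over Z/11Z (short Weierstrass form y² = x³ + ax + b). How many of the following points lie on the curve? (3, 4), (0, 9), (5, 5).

2

(3, 4): 4² ≡ 5, rhs ≡ 6 → off.
(0, 9): 9² ≡ 4, rhs ≡ 4 → on.
(5, 5): 5² ≡ 3, rhs ≡ 3 → on.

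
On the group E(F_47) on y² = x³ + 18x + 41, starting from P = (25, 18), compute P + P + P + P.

Repeated addition: build up to 4P.
2P: tangent at (25, 18): λ = (3·25² + 18)/(2·18) ≡ 13/36. 36⁻¹ ≡ 17 (mod 47), so λ ≡ 13·17 ≡ 33.
  x = λ² - 25 - 25 = 1089 - 50 ≡ 5; y = λ·(25 - 5) - 18 ≡ 31. → (5, 31)
3P: (5, 31) + (25, 18). λ = (18 - 31)/(25 - 5) ≡ 34/20 mod 47. 20⁻¹ ≡ 40 (mod 47), so λ ≡ 44.
  x = λ² - 5 - 25 = 1936 - 30 ≡ 26; y = λ·(5 - 26) - 31 ≡ 32. → (26, 32)
4P: (26, 32) + (25, 18). λ = (18 - 32)/(25 - 26) ≡ 33/46 mod 47. 46⁻¹ ≡ 46 (mod 47) since 46·46 = 2116 ≡ 1, so λ ≡ 14.
  x = λ² - 26 - 25 = 196 - 51 ≡ 4; y = λ·(26 - 4) - 32 ≡ 41. → (4, 41)

(4, 41)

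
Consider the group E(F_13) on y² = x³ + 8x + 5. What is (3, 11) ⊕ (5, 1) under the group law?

(4, 7)

(3, 11) + (5, 1). λ = (1 - 11)/(5 - 3) ≡ 3/2 mod 13. 2⁻¹ ≡ 7 (mod 13) since 2·7 = 14 ≡ 1, so λ ≡ 8.
  x = λ² - 3 - 5 = 64 - 8 ≡ 4; y = λ·(3 - 4) - 11 ≡ 7. → (4, 7)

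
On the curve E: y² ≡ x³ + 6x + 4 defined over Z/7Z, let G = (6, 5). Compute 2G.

(4, 1)

tangent at (6, 5): λ = (3·6² + 6)/(2·5) ≡ 2/3. 3⁻¹ ≡ 5 (mod 7), so λ ≡ 2·5 ≡ 3.
  x = λ² - 6 - 6 = 9 - 12 ≡ 4; y = λ·(6 - 4) - 5 ≡ 1. → (4, 1)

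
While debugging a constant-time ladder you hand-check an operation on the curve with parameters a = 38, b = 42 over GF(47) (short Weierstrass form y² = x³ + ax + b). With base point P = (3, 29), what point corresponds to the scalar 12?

(2, 28)

Repeated addition: build up to 12P.
2P: tangent at (3, 29): λ = (3·3² + 38)/(2·29) ≡ 18/11. 11⁻¹ ≡ 30 (mod 47) since 11·30 = 330 ≡ 1, so λ ≡ 18·30 ≡ 23.
  x = λ² - 3 - 3 = 529 - 6 ≡ 6; y = λ·(3 - 6) - 29 ≡ 43. → (6, 43)
3P: (6, 43) + (3, 29). λ = (29 - 43)/(3 - 6) ≡ 33/44 mod 47. 44⁻¹ ≡ 31 (mod 47), so λ ≡ 36.
  x = λ² - 6 - 3 = 1296 - 9 ≡ 18; y = λ·(6 - 18) - 43 ≡ 42. → (18, 42)
4P: (18, 42) + (3, 29). λ = (29 - 42)/(3 - 18) ≡ 34/32 mod 47. 32⁻¹ ≡ 25 (mod 47), so λ ≡ 4.
  x = λ² - 18 - 3 = 16 - 21 ≡ 42; y = λ·(18 - 42) - 42 ≡ 3. → (42, 3)
5P: (42, 3) + (3, 29). λ = (29 - 3)/(3 - 42) ≡ 26/8 mod 47. 8⁻¹ ≡ 6 (mod 47) since 8·6 = 48 ≡ 1, so λ ≡ 15.
  x = λ² - 42 - 3 = 225 - 45 ≡ 39; y = λ·(42 - 39) - 3 ≡ 42. → (39, 42)
6P: (39, 42) + (3, 29). λ = (29 - 42)/(3 - 39) ≡ 34/11 mod 47. 11⁻¹ ≡ 30 (mod 47) since 11·30 = 330 ≡ 1, so λ ≡ 33.
  x = λ² - 39 - 3 = 1089 - 42 ≡ 13; y = λ·(39 - 13) - 42 ≡ 17. → (13, 17)
7P: (13, 17) + (3, 29). λ = (29 - 17)/(3 - 13) ≡ 12/37 mod 47. 37⁻¹ ≡ 14 (mod 47), so λ ≡ 27.
  x = λ² - 13 - 3 = 729 - 16 ≡ 8; y = λ·(13 - 8) - 17 ≡ 24. → (8, 24)
8P: (8, 24) + (3, 29). λ = (29 - 24)/(3 - 8) ≡ 5/42 mod 47. 42⁻¹ ≡ 28 (mod 47), so λ ≡ 46.
  x = λ² - 8 - 3 = 2116 - 11 ≡ 37; y = λ·(8 - 37) - 24 ≡ 5. → (37, 5)
9P: (37, 5) + (3, 29). λ = (29 - 5)/(3 - 37) ≡ 24/13 mod 47. 13⁻¹ ≡ 29 (mod 47), so λ ≡ 38.
  x = λ² - 37 - 3 = 1444 - 40 ≡ 41; y = λ·(37 - 41) - 5 ≡ 31. → (41, 31)
10P: (41, 31) + (3, 29). λ = (29 - 31)/(3 - 41) ≡ 45/9 mod 47. 9⁻¹ ≡ 21 (mod 47), so λ ≡ 5.
  x = λ² - 41 - 3 = 25 - 44 ≡ 28; y = λ·(41 - 28) - 31 ≡ 34. → (28, 34)
11P: (28, 34) + (3, 29). λ = (29 - 34)/(3 - 28) ≡ 42/22 mod 47. 22⁻¹ ≡ 15 (mod 47) since 22·15 = 330 ≡ 1, so λ ≡ 19.
  x = λ² - 28 - 3 = 361 - 31 ≡ 1; y = λ·(28 - 1) - 34 ≡ 9. → (1, 9)
12P: (1, 9) + (3, 29). λ = (29 - 9)/(3 - 1) ≡ 20/2 mod 47. 2⁻¹ ≡ 24 (mod 47) since 2·24 = 48 ≡ 1, so λ ≡ 10.
  x = λ² - 1 - 3 = 100 - 4 ≡ 2; y = λ·(1 - 2) - 9 ≡ 28. → (2, 28)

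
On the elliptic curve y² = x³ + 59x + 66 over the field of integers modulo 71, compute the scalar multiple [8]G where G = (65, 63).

Repeated addition: build up to 8G.
2G: tangent at (65, 63): λ = (3·65² + 59)/(2·63) ≡ 25/55. 55⁻¹ ≡ 31 (mod 71) since 55·31 = 1705 ≡ 1, so λ ≡ 25·31 ≡ 65.
  x = λ² - 65 - 65 = 4225 - 130 ≡ 48; y = λ·(65 - 48) - 63 ≡ 48. → (48, 48)
3G: (48, 48) + (65, 63). λ = (63 - 48)/(65 - 48) ≡ 15/17 mod 71. 17⁻¹ ≡ 46 (mod 71) since 17·46 = 782 ≡ 1, so λ ≡ 51.
  x = λ² - 48 - 65 = 2601 - 113 ≡ 3; y = λ·(48 - 3) - 48 ≡ 46. → (3, 46)
4G: (3, 46) + (65, 63). λ = (63 - 46)/(65 - 3) ≡ 17/62 mod 71. 62⁻¹ ≡ 63 (mod 71), so λ ≡ 6.
  x = λ² - 3 - 65 = 36 - 68 ≡ 39; y = λ·(3 - 39) - 46 ≡ 22. → (39, 22)
5G: (39, 22) + (65, 63). λ = (63 - 22)/(65 - 39) ≡ 41/26 mod 71. 26⁻¹ ≡ 41 (mod 71) since 26·41 = 1066 ≡ 1, so λ ≡ 48.
  x = λ² - 39 - 65 = 2304 - 104 ≡ 70; y = λ·(39 - 70) - 22 ≡ 52. → (70, 52)
6G: (70, 52) + (65, 63). λ = (63 - 52)/(65 - 70) ≡ 11/66 mod 71. 66⁻¹ ≡ 14 (mod 71), so λ ≡ 12.
  x = λ² - 70 - 65 = 144 - 135 ≡ 9; y = λ·(70 - 9) - 52 ≡ 41. → (9, 41)
7G: (9, 41) + (65, 63). λ = (63 - 41)/(65 - 9) ≡ 22/56 mod 71. 56⁻¹ ≡ 52 (mod 71) since 56·52 = 2912 ≡ 1, so λ ≡ 8.
  x = λ² - 9 - 65 = 64 - 74 ≡ 61; y = λ·(9 - 61) - 41 ≡ 40. → (61, 40)
8G: (61, 40) + (65, 63). λ = (63 - 40)/(65 - 61) ≡ 23/4 mod 71. 4⁻¹ ≡ 18 (mod 71) since 4·18 = 72 ≡ 1, so λ ≡ 59.
  x = λ² - 61 - 65 = 3481 - 126 ≡ 18; y = λ·(61 - 18) - 40 ≡ 12. → (18, 12)

(18, 12)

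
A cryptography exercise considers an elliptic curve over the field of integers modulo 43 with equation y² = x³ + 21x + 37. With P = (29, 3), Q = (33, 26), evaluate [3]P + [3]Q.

First 3P:
Repeated addition: build up to 3P.
2P: tangent at (29, 3): λ = (3·29² + 21)/(2·3) ≡ 7/6. 6⁻¹ ≡ 36 (mod 43), so λ ≡ 7·36 ≡ 37.
  x = λ² - 29 - 29 = 1369 - 58 ≡ 21; y = λ·(29 - 21) - 3 ≡ 35. → (21, 35)
3P: (21, 35) + (29, 3). λ = (3 - 35)/(29 - 21) ≡ 11/8 mod 43. 8⁻¹ ≡ 27 (mod 43) since 8·27 = 216 ≡ 1, so λ ≡ 39.
  x = λ² - 21 - 29 = 1521 - 50 ≡ 9; y = λ·(21 - 9) - 35 ≡ 3. → (9, 3)
3P = (9, 3).
Next 3Q:
Repeated addition: build up to 3Q.
2Q: tangent at (33, 26): λ = (3·33² + 21)/(2·26) ≡ 20/9. 9⁻¹ ≡ 24 (mod 43), so λ ≡ 20·24 ≡ 7.
  x = λ² - 33 - 33 = 49 - 66 ≡ 26; y = λ·(33 - 26) - 26 ≡ 23. → (26, 23)
3Q: (26, 23) + (33, 26). λ = (26 - 23)/(33 - 26) ≡ 3/7 mod 43. 7⁻¹ ≡ 37 (mod 43) since 7·37 = 259 ≡ 1, so λ ≡ 25.
  x = λ² - 26 - 33 = 625 - 59 ≡ 7; y = λ·(26 - 7) - 23 ≡ 22. → (7, 22)
3Q = (7, 22).
Finally 3P + 3Q:
(9, 3) + (7, 22). λ = (22 - 3)/(7 - 9) ≡ 19/41 mod 43. 41⁻¹ ≡ 21 (mod 43), so λ ≡ 12.
  x = λ² - 9 - 7 = 144 - 16 ≡ 42; y = λ·(9 - 42) - 3 ≡ 31. → (42, 31)

(42, 31)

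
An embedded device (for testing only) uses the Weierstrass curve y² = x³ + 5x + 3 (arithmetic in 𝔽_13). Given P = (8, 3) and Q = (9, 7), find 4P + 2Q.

First 4P:
Double-and-add on 4 = (100)₂. Start with P = (8, 3) for the leading 1-bit.
double: tangent at (8, 3): λ = (3·8² + 5)/(2·3) ≡ 2/6. 6⁻¹ ≡ 11 (mod 13) since 6·11 = 66 ≡ 1, so λ ≡ 2·11 ≡ 9.
  x = λ² - 8 - 8 = 81 - 16 ≡ 0; y = λ·(8 - 0) - 3 ≡ 4. → (0, 4)
double: tangent at (0, 4): λ = (3·0² + 5)/(2·4) ≡ 5/8. 8⁻¹ ≡ 5 (mod 13) since 8·5 = 40 ≡ 1, so λ ≡ 5·5 ≡ 12.
  x = λ² - 0 - 0 = 144 - 0 ≡ 1; y = λ·(0 - 1) - 4 ≡ 10. → (1, 10)
4P = (1, 10).
Next 2Q:
Repeated addition: build up to 2Q.
2Q: tangent at (9, 7): λ = (3·9² + 5)/(2·7) ≡ 1/1. 1⁻¹ ≡ 1 (mod 13) since 1·1 = 1 ≡ 1, so λ ≡ 1·1 ≡ 1.
  x = λ² - 9 - 9 = 1 - 18 ≡ 9; y = λ·(9 - 9) - 7 ≡ 6. → (9, 6)
2Q = (9, 6).
Finally 4P + 2Q:
(1, 10) + (9, 6). λ = (6 - 10)/(9 - 1) ≡ 9/8 mod 13. 8⁻¹ ≡ 5 (mod 13), so λ ≡ 6.
  x = λ² - 1 - 9 = 36 - 10 ≡ 0; y = λ·(1 - 0) - 10 ≡ 9. → (0, 9)

(0, 9)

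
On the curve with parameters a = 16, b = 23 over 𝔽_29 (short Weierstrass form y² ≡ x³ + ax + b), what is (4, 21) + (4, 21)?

tangent at (4, 21): λ = (3·4² + 16)/(2·21) ≡ 6/13. 13⁻¹ ≡ 9 (mod 29), so λ ≡ 6·9 ≡ 25.
  x = λ² - 4 - 4 = 625 - 8 ≡ 8; y = λ·(4 - 8) - 21 ≡ 24. → (8, 24)

(8, 24)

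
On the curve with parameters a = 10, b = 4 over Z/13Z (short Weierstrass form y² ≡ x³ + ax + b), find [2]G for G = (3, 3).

tangent at (3, 3): λ = (3·3² + 10)/(2·3) ≡ 11/6. 6⁻¹ ≡ 11 (mod 13), so λ ≡ 11·11 ≡ 4.
  x = λ² - 3 - 3 = 16 - 6 ≡ 10; y = λ·(3 - 10) - 3 ≡ 8. → (10, 8)

(10, 8)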